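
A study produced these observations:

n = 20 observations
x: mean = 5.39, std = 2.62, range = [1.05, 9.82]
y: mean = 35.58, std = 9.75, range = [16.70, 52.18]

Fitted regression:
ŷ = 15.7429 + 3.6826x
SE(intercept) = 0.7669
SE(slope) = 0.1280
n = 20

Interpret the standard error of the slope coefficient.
SE(slope) = 0.1280 measures the uncertainty in the estimated slope. The coefficient is estimated precisely (SE/|β̂₁| = 3.5%).

What SE measures:
- The standard error quantifies the sampling variability of the coefficient estimate
- It is the estimated standard deviation of β̂₁ across hypothetical repeated samples of the same size
- Smaller SE → more precise estimate

Relative precision:
- SE / |β̂₁| = 0.1280 / 3.6826 = 3.5%
- Rule of thumb (under 20%: precise; 20% to under 50%: moderately precise; 50% or more: imprecise) → precise

Rough 95% range (±2 SE): 3.6826 ± 0.2560 → (3.4266, 3.9386).

What drives SE(β̂₁): larger n (here n = 20) → smaller SE.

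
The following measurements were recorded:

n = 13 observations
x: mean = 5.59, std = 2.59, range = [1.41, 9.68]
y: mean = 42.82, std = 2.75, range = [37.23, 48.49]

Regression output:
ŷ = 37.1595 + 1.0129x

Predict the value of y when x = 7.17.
ŷ = 44.4220

To predict y for x = 7.17, substitute into the regression equation:

ŷ = 37.1595 + 1.0129 × 7.17
ŷ = 37.1595 + 7.2625
ŷ = 44.4220

This is a point prediction; actual observations scatter around it by roughly the residual standard deviation.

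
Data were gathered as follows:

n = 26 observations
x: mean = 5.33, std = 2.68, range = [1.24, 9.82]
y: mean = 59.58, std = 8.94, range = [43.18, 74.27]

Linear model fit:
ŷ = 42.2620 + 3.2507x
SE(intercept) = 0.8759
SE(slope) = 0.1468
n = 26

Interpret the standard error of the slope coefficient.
The slope 3.2507 is pinned down to within about ±0.1468 (one SE) by these data — relative uncertainty 4.5%, i.e. precise.

SE(β̂₁) = 0.1468 says: if we drew many samples of n = 26 from the same population and refit each time, the fitted slopes would scatter with a standard deviation of roughly 0.1468 around the true β₁.

Relative precision:
- SE / |β̂₁| = 0.1468 / 3.2507 = 4.5%
- Rule of thumb (under 20%: precise; 20% to under 50%: moderately precise; 50% or more: imprecise) → precise

Link to interval estimation: a confidence interval for β₁ is β̂₁ ± t* × 0.1468, so SE sets the half-width per unit of t*.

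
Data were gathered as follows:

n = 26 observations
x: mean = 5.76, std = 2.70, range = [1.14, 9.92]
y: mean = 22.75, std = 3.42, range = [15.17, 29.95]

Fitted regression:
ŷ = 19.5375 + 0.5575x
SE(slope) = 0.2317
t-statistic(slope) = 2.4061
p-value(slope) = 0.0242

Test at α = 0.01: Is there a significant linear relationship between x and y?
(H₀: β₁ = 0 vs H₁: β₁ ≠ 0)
p-value = 0.0242 ≥ α = 0.01, so we fail to reject H₀. The relationship is not significant.

Hypothesis test for the slope coefficient:

H₀: β₁ = 0 (no linear relationship)
H₁: β₁ ≠ 0 (linear relationship exists)

Test statistic: t = β̂₁ / SE(β̂₁) = 0.5575 / 0.2317 = 2.4061

p = 0.0242: how often a slope estimate this far from 0 (in SE units) would arise by chance if β₁ were truly 0.

Decision rule: reject H₀ if p-value < α.
p-value = 0.0242 ≥ α = 0.01 → fail to reject H₀.

Conclusion: the linear association between x and y is not significant at the 1% level.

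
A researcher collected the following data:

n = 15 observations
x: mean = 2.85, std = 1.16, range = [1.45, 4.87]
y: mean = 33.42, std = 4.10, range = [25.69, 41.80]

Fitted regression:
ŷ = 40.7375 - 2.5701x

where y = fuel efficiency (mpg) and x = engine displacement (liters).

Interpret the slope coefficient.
An increase of one liter in engine displacement is associated with a 2.5701 mpg decrease in predicted fuel efficiency.

The slope β₁ = -2.5701 gives the rate at which the fitted fuel efficiency changes with engine displacement.

Interpretation:
- Engine displacement up by 1 liter → predicted fuel efficiency decreases by 2.5701 mpg
- The effect is assumed constant over the observed range of x (linearity)

(β₀ = 40.7375 is the fitted value at x = 0 and is not part of the slope interpretation.)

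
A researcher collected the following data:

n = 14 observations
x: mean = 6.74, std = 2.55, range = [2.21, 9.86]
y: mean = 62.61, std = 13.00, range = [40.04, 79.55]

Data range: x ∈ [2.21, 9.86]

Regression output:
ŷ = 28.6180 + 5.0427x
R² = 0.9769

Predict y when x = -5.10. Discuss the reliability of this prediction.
ŷ = 2.9002, but this is extrapolation (below the data range [2.21, 9.86]) and may be unreliable.

Prediction calculation:
ŷ = 28.6180 + 5.0427 × (-5.10)
ŷ = 2.9002

Reliability:
- Data range: x ∈ [2.21, 9.86]
- Prediction point: x = -5.10 is 7.31 units below the observed range → this is EXTRAPOLATION, not interpolation

Why that matters here:
- The linear relationship may not hold outside the observed range
- There are no observations near this x to validate the fitted line there

A defensible statement: 'if the linear trend continued to x = -5.10, y would be about 2.9002' — the premise is untested.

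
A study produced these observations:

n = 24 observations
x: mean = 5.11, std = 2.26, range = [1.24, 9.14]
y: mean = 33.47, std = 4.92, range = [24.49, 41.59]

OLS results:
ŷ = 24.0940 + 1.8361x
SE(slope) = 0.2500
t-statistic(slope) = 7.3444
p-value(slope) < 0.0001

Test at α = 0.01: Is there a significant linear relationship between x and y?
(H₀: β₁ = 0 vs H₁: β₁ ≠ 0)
Reject H₀: p-value < 0.0001 < α = 0.01. The linear relationship is significant at the 1% level.

Hypothesis test for the slope coefficient:

H₀: β₁ = 0 (no linear relationship)
H₁: β₁ ≠ 0 (linear relationship exists)

Test statistic: t = β̂₁ / SE(β̂₁) = 1.8361 / 0.2500 = 7.3444

The p-value (<0.0001) is the probability, under H₀, of a t-statistic at least as extreme as |t| = 7.3444 (two-sided, df = n − 2 = 22).

Decision rule: reject H₀ if p-value < α.
p-value < 0.0001 < α = 0.01 → reject H₀.

Conclusion: the linear association between x and y is significant at the 1% level.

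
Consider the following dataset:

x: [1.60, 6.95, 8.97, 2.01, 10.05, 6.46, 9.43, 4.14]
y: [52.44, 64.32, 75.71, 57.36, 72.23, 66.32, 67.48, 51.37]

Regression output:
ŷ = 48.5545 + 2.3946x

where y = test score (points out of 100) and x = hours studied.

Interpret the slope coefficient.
An increase of one hour in study time is associated with a 2.3946 points increase in predicted test score.

β₁ = 2.3946 is the change in predicted test score (points) per additional hour of study time.

Interpretation:
- Study time up by 1 hour → predicted test score increases by 2.3946 points
- This is a linear approximation: the same per-unit change is assumed across the whole observed x range
- The slope describes association in these data, not necessarily a causal effect

(β₀ = 48.5545 is the fitted value at x = 0 and is not part of the slope interpretation.)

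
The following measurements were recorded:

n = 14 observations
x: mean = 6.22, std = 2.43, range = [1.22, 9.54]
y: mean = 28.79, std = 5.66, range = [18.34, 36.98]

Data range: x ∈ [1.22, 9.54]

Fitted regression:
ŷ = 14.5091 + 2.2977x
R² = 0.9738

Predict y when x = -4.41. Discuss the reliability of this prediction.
ŷ = 4.3762, but this is extrapolation (below the data range [1.22, 9.54]) and may be unreliable.

Prediction calculation:
ŷ = 14.5091 + 2.2977 × (-4.41)
ŷ = 4.3762

Reliability:
- Data range: x ∈ [1.22, 9.54]
- Prediction point: x = -4.41 is 5.63 units below the observed range → this is EXTRAPOLATION, not interpolation

Why that matters here:
- Real relationships often flatten, saturate, or turn nonlinear at extremes
- There are no observations near this x to validate the fitted line there
- The linear relationship may not hold outside the observed range

A defensible statement: 'if the linear trend continued to x = -4.41, y would be about 4.3762' — the premise is untested.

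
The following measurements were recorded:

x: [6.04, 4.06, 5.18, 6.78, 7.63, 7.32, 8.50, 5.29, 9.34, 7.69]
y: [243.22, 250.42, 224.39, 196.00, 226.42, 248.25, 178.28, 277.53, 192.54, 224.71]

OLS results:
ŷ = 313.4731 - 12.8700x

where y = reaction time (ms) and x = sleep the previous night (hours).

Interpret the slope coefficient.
An increase of one hour in sleep is associated with a 12.8700 ms decrease in predicted reaction time.

The slope β₁ = -12.8700 gives the rate at which the fitted reaction time changes with sleep.

Interpretation:
- Sleep up by 1 hour → predicted reaction time decreases by 12.8700 ms
- The effect is assumed constant over the observed range of x (linearity)
- The sign (−) gives the direction; the magnitude 12.8700 gives the size of the effect per hour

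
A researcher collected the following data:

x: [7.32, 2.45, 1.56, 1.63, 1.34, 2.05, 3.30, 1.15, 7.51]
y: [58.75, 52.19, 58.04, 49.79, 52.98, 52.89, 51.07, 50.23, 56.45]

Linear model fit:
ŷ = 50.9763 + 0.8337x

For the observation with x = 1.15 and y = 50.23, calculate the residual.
Residual = -1.7051

The residual is the difference between the actual value and the predicted value:

Residual = y - ŷ

Step 1: Calculate predicted value
ŷ = 50.9763 + 0.8337 × 1.15
ŷ = 51.9351

Step 2: Calculate residual
Residual = 50.23 - 51.9351
Residual = -1.7051

The residual is negative, so the observed y = 50.23 sits below the regression line (the line overestimates it by 1.7051).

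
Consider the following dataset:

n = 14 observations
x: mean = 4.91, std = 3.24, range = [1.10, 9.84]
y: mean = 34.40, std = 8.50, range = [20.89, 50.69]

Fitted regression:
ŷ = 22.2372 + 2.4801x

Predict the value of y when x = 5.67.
ŷ = 36.2994

To predict y for x = 5.67, substitute into the regression equation:

ŷ = 22.2372 + 2.4801 × 5.67
ŷ = 22.2372 + 14.0622
ŷ = 36.2994

This is a point prediction; actual observations scatter around it by roughly the residual standard deviation.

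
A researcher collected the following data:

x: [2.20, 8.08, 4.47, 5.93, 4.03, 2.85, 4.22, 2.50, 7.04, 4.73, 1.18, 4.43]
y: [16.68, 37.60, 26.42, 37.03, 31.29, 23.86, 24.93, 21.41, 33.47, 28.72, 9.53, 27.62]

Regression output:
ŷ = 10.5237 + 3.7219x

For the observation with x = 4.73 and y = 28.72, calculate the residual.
Residual = 0.5917

The residual is the difference between the actual value and the predicted value:

Residual = y - ŷ

Step 1: Calculate predicted value
ŷ = 10.5237 + 3.7219 × 4.73
ŷ = 28.1283

Step 2: Calculate residual
Residual = 28.72 - 28.1283
Residual = 0.5917

The residual is positive, so the observed y = 28.72 sits above the regression line (the line underestimates it by 0.5917).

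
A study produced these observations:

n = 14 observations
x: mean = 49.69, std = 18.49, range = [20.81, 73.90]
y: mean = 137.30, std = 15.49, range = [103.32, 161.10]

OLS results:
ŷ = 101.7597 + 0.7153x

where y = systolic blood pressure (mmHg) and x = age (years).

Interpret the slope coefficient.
On average, blood pressure is about 0.7153 mmHg higher for every extra year of age.

β₁ = 0.7153 is the change in predicted blood pressure (mmHg) per additional year of age.

Interpretation:
- Age up by 1 year → predicted blood pressure increases by 0.7153 mmHg
- The effect is assumed constant over the observed range of x (linearity)
- The slope describes association in these data, not necessarily a causal effect

The intercept β₀ = 101.7597 is the predicted blood pressure when age = 0; since the smallest observed x is 20.81, this is an extrapolation and mainly anchors the line.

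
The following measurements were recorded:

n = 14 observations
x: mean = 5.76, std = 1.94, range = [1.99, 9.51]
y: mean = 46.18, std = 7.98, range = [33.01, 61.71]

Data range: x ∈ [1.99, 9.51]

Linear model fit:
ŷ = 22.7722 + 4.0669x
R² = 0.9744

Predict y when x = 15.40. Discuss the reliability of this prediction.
The equation gives ŷ = 85.4025; however x = 15.40 is 5.89 units above the observed range, so this extrapolated value should not be trusted.

Prediction calculation:
ŷ = 22.7722 + 4.0669 × 15.40
ŷ = 85.4025

Reliability:
- Data range: x ∈ [1.99, 9.51]
- Prediction point: x = 15.40 is 5.89 units above the observed range → this is EXTRAPOLATION, not interpolation

Why that matters here:
- There are no observations near this x to validate the fitted line there
- R² describes fit only over the sampled x values; it says nothing about behaviour beyond them
- The standard error of prediction grows with (x − x̄)², and x = 15.40 is far from x̄ = 5.76

Report the number if required, but flag clearly that it is an extrapolation.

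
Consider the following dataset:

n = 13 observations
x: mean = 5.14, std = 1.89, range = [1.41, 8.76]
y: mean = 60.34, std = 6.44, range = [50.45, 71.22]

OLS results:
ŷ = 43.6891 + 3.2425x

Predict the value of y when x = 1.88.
ŷ = 49.7850

Plug x = 1.88 into the fitted line:

ŷ = 43.6891 + 3.2425 × 1.88
ŷ = 43.6891 + 6.0959
ŷ = 49.7850

This is the fitted mean response at that x — an individual observation would come with a wider prediction interval.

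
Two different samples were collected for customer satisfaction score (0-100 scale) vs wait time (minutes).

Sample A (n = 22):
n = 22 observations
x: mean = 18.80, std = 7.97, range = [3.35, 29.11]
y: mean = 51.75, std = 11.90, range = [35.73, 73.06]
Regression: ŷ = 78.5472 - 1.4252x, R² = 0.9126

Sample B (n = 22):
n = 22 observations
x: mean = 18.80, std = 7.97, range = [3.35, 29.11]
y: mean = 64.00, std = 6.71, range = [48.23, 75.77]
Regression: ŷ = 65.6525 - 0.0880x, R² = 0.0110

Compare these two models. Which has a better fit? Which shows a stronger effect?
Model A has the better fit (R² = 0.9126 vs 0.0110). Model A shows the stronger effect (|β₁| = 1.4252 vs 0.0880).

Model Comparison:

Which explains more variance? (R²)
- Model A: R² = 0.9126 → 91.26% of variance in satisfaction score explained
- Model B: R² = 0.0110 → 1.10% of variance in satisfaction score explained
- 0.9126 > 0.0110 → Model A has the better fit

Strength of effect — compare |β₁|:
- Model A: β₁ = -1.4252 → predicted satisfaction score falls 1.4252 points per additional minute of wait time
- Model B: β₁ = -0.0880 → predicted satisfaction score falls 0.0880 points per additional minute of wait time
- |-1.4252| > |-0.0880| → Model A shows the stronger marginal effect

Note: R² measures how tightly points cluster around the line; β₁ measures how steep the line is — they answer different questions.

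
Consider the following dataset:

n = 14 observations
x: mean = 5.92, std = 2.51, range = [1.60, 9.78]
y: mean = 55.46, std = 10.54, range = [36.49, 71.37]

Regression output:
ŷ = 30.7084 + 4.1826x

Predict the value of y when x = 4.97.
ŷ = 51.4959

x = 4.97 lies inside the observed range [1.60, 9.78], so the fitted equation applies directly:

ŷ = 30.7084 + 4.1826 × 4.97
ŷ = 30.7084 + 20.7875
ŷ = 51.4959

This is a point prediction; actual observations scatter around it by roughly the residual standard deviation.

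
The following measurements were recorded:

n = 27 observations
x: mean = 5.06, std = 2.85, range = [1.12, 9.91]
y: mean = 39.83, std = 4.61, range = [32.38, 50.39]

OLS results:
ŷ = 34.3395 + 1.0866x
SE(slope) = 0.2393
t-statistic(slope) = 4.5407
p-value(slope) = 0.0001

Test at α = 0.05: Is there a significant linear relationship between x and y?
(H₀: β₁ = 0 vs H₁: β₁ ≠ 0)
Since p-value = 0.0001 < α = 0.05, reject H₀ — the slope is significantly different from 0.

Hypothesis test for the slope coefficient:

H₀: β₁ = 0 (no linear relationship)
H₁: β₁ ≠ 0 (linear relationship exists)

Test statistic: t = β̂₁ / SE(β̂₁) = 1.0866 / 0.2393 = 4.5407

With df = 25, the two-sided p-value for |t| = 4.5407 is 0.0001.

Decision rule: reject H₀ if p-value < α.
p-value = 0.0001 < α = 0.05 → reject H₀.

Conclusion: the linear association between x and y is significant at the 5% level.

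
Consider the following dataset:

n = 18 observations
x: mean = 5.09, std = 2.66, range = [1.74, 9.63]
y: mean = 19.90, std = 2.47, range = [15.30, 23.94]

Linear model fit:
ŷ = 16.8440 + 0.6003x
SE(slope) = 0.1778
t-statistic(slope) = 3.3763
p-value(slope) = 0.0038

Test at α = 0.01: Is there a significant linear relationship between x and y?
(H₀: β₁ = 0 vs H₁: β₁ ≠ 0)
Since p-value = 0.0038 < α = 0.01, reject H₀ — the slope is significantly different from 0.

Hypothesis test for the slope coefficient:

H₀: β₁ = 0 (no linear relationship)
H₁: β₁ ≠ 0 (linear relationship exists)

Test statistic: t = β̂₁ / SE(β̂₁) = 0.6003 / 0.1778 = 3.3763

p = 0.0038: how often a slope estimate this far from 0 (in SE units) would arise by chance if β₁ were truly 0.

Decision rule: reject H₀ if p-value < α.
p-value = 0.0038 < α = 0.01 → reject H₀.

Conclusion: the linear association between x and y is significant at the 1% level.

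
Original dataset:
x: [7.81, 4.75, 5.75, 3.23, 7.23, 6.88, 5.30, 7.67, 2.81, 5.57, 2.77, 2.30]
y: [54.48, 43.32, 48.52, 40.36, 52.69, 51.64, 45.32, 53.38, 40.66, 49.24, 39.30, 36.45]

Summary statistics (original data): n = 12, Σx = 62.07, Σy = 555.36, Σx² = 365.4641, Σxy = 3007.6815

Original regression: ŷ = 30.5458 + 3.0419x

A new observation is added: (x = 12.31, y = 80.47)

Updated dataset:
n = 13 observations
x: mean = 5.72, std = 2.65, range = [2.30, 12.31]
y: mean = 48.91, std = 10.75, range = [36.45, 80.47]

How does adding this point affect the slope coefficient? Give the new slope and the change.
The slope changes from 3.0419 to 3.9411 (change of +0.8992, or +29.6%).

x = 12.31 lies well outside the original x-range [2.30, 7.81] (x̄ ≈ 5.17), so this observation has high leverage and can move the slope substantially.

Step 1: Update the sums with the new point (n goes from 12 to 13)
Σx  = 62.07 + 12.31 = 74.38
Σy  = 555.36 + 80.47 = 635.83
Σx² = 365.4641 + 12.31² = 365.4641 + 151.5361 = 517.0002
Σxy = 3007.6815 + 12.31×80.47 = 3007.6815 + 990.5857 = 3998.2672

Step 2: Recompute the slope with b₁ = (nΣxy − ΣxΣy) / (nΣx² − (Σx)²)
Numerator   = 13×3998.2672 − 74.38×635.83 = 51977.4736 − 47293.0354 = 4684.4382
Denominator = 13×517.0002 − 74.38² = 6721.0026 − 5532.3844 = 1188.6182
b₁(new) = 4684.4382 / 1188.6182 = 3.9411

(Same formula on the original sums: (12×3007.6815 − 62.07×555.36) / (12×365.4641 − 62.07²) = 1620.9828 / 532.8843 = 3.0419, matching the given fit.)

Step 3: Change in slope
Δβ₁ = 3.9411 − 3.0419 = +0.8992
Relative change = +0.8992 / 3.0419 × 100% = +29.6%
→ the slope increases when the point is added.

Because the point sits above the extension of the original line at a high-leverage x, it tilts the fit up.
In practice: examine leverage (hᵢ) and Cook's distance rather than deleting it automatically; investigate whether it comes from the same population as the rest of the sample.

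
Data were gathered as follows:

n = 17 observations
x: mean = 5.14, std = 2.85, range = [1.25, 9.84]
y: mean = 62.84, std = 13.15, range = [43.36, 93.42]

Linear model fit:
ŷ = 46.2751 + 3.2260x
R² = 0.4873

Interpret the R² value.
About 48.73% of the variability in y is accounted for by the regression on x (R² = 0.4873) — a moderate linear fit.

The coefficient of determination R² is the fraction of the total variation in y that the fitted line accounts for.

Here R² = 0.4873:
- Explained: 48.73% of the variation in y
- Unexplained (residual): 100% − 48.73% = 51.27%
- Rule of thumb (below 0.3 weak; 0.3 to below 0.7 moderate; 0.7 and above strong) → moderate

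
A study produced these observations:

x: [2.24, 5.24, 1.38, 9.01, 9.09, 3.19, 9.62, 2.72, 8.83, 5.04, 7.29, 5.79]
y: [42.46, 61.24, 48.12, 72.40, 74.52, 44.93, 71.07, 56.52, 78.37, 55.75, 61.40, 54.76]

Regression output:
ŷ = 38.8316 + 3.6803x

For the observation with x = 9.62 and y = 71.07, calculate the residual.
Residual = -3.1661

The residual is the difference between the actual value and the predicted value:

Residual = y - ŷ

Step 1: Calculate predicted value
ŷ = 38.8316 + 3.6803 × 9.62
ŷ = 74.2361

Step 2: Calculate residual
Residual = 71.07 - 74.2361
Residual = -3.1661

Sign check: y < ŷ, so the point is below the line and the fit overestimates here.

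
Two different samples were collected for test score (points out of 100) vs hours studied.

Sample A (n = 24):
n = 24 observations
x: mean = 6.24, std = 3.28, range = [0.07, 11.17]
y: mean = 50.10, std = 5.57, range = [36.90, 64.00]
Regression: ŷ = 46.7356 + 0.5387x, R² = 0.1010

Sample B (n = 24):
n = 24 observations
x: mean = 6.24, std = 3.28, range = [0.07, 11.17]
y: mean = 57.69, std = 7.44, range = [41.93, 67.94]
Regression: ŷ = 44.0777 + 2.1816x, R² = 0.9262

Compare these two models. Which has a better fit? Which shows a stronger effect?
Model B has the better fit (R² = 0.9262 vs 0.1010). Model B shows the stronger effect (|β₁| = 2.1816 vs 0.5387).

Model Comparison:

Which explains more variance? (R²)
- Model A: R² = 0.1010 → 10.10% of variance in test score explained
- Model B: R² = 0.9262 → 92.62% of variance in test score explained
- 0.9262 > 0.1010 → Model B has the better fit

Which has the larger per-hour effect? (|β₁|)
- Model A: β₁ = 0.5387 → predicted test score rises 0.5387 points per additional hour of study time
- Model B: β₁ = 2.1816 → predicted test score rises 2.1816 points per additional hour of study time
- |0.5387| < |2.1816| → Model B shows the stronger marginal effect

Note: R² measures how tightly points cluster around the line; β₁ measures how steep the line is — they answer different questions.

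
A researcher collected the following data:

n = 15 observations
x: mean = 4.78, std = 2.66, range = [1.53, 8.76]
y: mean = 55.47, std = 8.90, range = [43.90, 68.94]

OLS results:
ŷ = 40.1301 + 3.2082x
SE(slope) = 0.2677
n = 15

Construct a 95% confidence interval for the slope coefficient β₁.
The 95% CI for β₁ is (2.6299, 3.7865)

Confidence interval for the slope:

The 95% CI for β₁ is: β̂₁ ± t*(α/2, n-2) × SE(β̂₁)

Step 1: Find critical t-value
- Confidence level = 0.95
- Degrees of freedom = n - 2 = 15 - 2 = 13
- t*(α/2, 13) = 2.1604

Step 2: Calculate margin of error
Margin = 2.1604 × 0.2677 = 0.5783

Step 3: Construct interval
CI = 3.2082 ± 0.5783
CI = (2.6299, 3.7865)

Interpretation: intervals built this way capture the true β₁ in 95% of repeated samples; here the plausible range for the per-unit effect of x on y is 2.6299 to 3.7865.
The interval does not include 0, suggesting a significant linear relationship.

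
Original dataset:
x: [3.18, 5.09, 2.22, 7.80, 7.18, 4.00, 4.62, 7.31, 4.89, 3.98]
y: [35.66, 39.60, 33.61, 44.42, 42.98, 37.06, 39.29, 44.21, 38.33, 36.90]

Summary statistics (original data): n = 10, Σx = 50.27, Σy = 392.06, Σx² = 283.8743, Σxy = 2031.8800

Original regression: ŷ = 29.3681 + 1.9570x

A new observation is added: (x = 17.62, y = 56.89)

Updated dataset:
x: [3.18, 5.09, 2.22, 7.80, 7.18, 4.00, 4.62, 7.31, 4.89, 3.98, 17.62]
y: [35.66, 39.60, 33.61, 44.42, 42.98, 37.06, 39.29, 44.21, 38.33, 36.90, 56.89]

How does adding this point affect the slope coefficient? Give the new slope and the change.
The slope changes from 1.9570 to 1.5025 (change of -0.4545, or -23.2%).

The new point has HIGH LEVERAGE: x = 17.62 is far from the original mean x̄ = 50.27/10 ≈ 5.03 (original range [2.22, 7.80]).

Step 1: Update the sums with the new point (n goes from 10 to 11)
Σx  = 50.27 + 17.62 = 67.89
Σy  = 392.06 + 56.89 = 448.95
Σx² = 283.8743 + 17.62² = 283.8743 + 310.4644 = 594.3387
Σxy = 2031.8800 + 17.62×56.89 = 2031.8800 + 1002.4018 = 3034.2818

Step 2: Recompute the slope with b₁ = (nΣxy − ΣxΣy) / (nΣx² − (Σx)²)
Numerator   = 11×3034.2818 − 67.89×448.95 = 33377.0998 − 30479.2155 = 2897.8843
Denominator = 11×594.3387 − 67.89² = 6537.7257 − 4609.0521 = 1928.6736
b₁(new) = 2897.8843 / 1928.6736 = 1.5025

(Same formula on the original sums: (10×2031.8800 − 50.27×392.06) / (10×283.8743 − 50.27²) = 609.9438 / 311.6701 = 1.9570, matching the given fit.)

Step 3: Change in slope
Δβ₁ = 1.5025 − 1.9570 = -0.4545
Relative change = -0.4545 / 1.9570 × 100% = -23.2%
→ the slope decreases when the point is added.

Because the point sits below the extension of the original line at a high-leverage x, it tilts the fit down.
In practice: examine leverage (hᵢ) and Cook's distance rather than deleting it automatically; refit with and without it and report both if conclusions differ.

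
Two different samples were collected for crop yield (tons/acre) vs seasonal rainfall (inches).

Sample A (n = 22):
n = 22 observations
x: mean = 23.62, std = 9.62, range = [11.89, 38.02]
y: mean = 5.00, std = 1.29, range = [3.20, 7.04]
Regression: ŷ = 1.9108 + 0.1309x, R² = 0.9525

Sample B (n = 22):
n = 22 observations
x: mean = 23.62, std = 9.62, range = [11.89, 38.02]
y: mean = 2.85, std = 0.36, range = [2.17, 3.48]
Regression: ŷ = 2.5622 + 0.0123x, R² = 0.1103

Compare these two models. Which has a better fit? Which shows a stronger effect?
Model A has the better fit (R² = 0.9525 vs 0.1103). Model A shows the stronger effect (|β₁| = 0.1309 vs 0.0123).

Model Comparison:

Which explains more variance? (R²)
- Model A: R² = 0.9525 → 95.25% of variance in crop yield explained
- Model B: R² = 0.1103 → 11.03% of variance in crop yield explained
- 0.9525 > 0.1103 → Model A has the better fit

Which has the larger per-inch effect? (|β₁|)
- Model A: β₁ = 0.1309 → predicted crop yield rises 0.1309 tons/acre per additional inch of rainfall
- Model B: β₁ = 0.0123 → predicted crop yield rises 0.0123 tons/acre per additional inch of rainfall
- |0.1309| > |0.0123| → Model A shows the stronger marginal effect

Note: The two samples could reflect different populations, time periods, or measurement quality.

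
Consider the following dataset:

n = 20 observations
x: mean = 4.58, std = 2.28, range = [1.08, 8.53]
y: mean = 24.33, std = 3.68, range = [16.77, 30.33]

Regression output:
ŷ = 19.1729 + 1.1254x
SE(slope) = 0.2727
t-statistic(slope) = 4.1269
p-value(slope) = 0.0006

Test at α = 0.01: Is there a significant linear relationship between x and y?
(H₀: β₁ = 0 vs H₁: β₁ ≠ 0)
Since p-value = 0.0006 < α = 0.01, reject H₀ — the slope is significantly different from 0.

Hypothesis test for the slope coefficient:

H₀: β₁ = 0 (no linear relationship)
H₁: β₁ ≠ 0 (linear relationship exists)

Test statistic: t = β̂₁ / SE(β̂₁) = 1.1254 / 0.2727 = 4.1269

p = 0.0006: how often a slope estimate this far from 0 (in SE units) would arise by chance if β₁ were truly 0.

Decision rule: reject H₀ if p-value < α.
p-value = 0.0006 < α = 0.01 → reject H₀.

There is sufficient evidence at the 1% significance level to conclude that a linear relationship exists between x and y.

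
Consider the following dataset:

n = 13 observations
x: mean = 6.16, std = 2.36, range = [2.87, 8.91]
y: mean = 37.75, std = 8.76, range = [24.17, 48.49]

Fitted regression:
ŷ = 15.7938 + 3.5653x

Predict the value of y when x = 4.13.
ŷ = 30.5185

x = 4.13 lies inside the observed range [2.87, 8.91], so the fitted equation applies directly:

ŷ = 15.7938 + 3.5653 × 4.13
ŷ = 15.7938 + 14.7247
ŷ = 30.5185

This is a point prediction; actual observations scatter around it by roughly the residual standard deviation.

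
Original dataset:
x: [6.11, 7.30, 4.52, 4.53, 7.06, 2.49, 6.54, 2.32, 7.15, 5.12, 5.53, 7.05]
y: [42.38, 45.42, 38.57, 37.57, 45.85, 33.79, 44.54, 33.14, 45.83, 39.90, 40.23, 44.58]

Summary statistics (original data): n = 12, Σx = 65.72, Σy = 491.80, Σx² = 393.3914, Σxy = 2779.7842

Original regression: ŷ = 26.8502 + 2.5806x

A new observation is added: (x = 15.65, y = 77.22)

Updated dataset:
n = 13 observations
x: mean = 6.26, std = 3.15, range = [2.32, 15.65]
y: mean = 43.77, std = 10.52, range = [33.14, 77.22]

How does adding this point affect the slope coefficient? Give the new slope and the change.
New slope β₁ = 3.3074 versus 2.5806 before: a change of +0.7268 (+28.2%).

x = 15.65 lies well outside the original x-range [2.32, 7.30] (x̄ ≈ 5.48), so this observation has high leverage and can move the slope substantially.

Step 1: Update the sums with the new point (n goes from 12 to 13)
Σx  = 65.72 + 15.65 = 81.37
Σy  = 491.80 + 77.22 = 569.02
Σx² = 393.3914 + 15.65² = 393.3914 + 244.9225 = 638.3139
Σxy = 2779.7842 + 15.65×77.22 = 2779.7842 + 1208.4930 = 3988.2772

Step 2: Recompute the slope with b₁ = (nΣxy − ΣxΣy) / (nΣx² − (Σx)²)
Numerator   = 13×3988.2772 − 81.37×569.02 = 51847.6036 − 46301.1574 = 5546.4462
Denominator = 13×638.3139 − 81.37² = 8298.0807 − 6621.0769 = 1677.0038
b₁(new) = 5546.4462 / 1677.0038 = 3.3074

(Same formula on the original sums: (12×2779.7842 − 65.72×491.80) / (12×393.3914 − 65.72²) = 1036.3144 / 401.5784 = 2.5806, matching the given fit.)

Step 3: Change in slope
Δβ₁ = 3.3074 − 2.5806 = +0.7268
Relative change = +0.7268 / 2.5806 × 100% = +28.2%
→ the slope increases when the point is added.

Because the point sits above the extension of the original line at a high-leverage x, it tilts the fit up.
In practice: investigate whether it comes from the same population as the rest of the sample; examine leverage (hᵢ) and Cook's distance rather than deleting it automatically.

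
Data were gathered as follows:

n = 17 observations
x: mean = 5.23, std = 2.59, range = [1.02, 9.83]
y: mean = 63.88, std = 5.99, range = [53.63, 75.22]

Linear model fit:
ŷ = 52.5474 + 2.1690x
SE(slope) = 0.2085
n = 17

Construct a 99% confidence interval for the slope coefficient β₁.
The 99% CI for β₁ is (1.5546, 2.7834)

Confidence interval for the slope:

The 99% CI for β₁ is: β̂₁ ± t*(α/2, n-2) × SE(β̂₁)

Step 1: Find critical t-value
- Confidence level = 0.99
- Degrees of freedom = n - 2 = 17 - 2 = 15
- t*(α/2, 15) = 2.9467

Step 2: Calculate margin of error
Margin = 2.9467 × 0.2085 = 0.6144

Step 3: Construct interval
CI = 2.1690 ± 0.6144
CI = (1.5546, 2.7834)

Interpretation: We are 99% confident that the true slope β₁ lies between 1.5546 and 2.7834.
The interval does not include 0, suggesting a significant linear relationship.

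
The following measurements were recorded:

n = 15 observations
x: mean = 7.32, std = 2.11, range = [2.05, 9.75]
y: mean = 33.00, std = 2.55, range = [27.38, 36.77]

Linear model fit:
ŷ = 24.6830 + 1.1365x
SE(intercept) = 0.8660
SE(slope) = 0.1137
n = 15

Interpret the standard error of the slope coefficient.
The slope 1.1365 is pinned down to within about ±0.1137 (one SE) by these data — relative uncertainty 10.0%, i.e. precise.

SE(β̂₁) = 0.1137 says: if we drew many samples of n = 15 from the same population and refit each time, the fitted slopes would scatter with a standard deviation of roughly 0.1137 around the true β₁.

Relative precision:
- SE / |β̂₁| = 0.1137 / 1.1365 = 10.0%
- Rule of thumb (under 20%: precise; 20% to under 50%: moderately precise; 50% or more: imprecise) → precise

Link to the t-test: t = β̂₁ / SE(β̂₁) = 1.1365 / 0.1137 = 9.9956, the statistic for H₀: β₁ = 0.

What drives SE(β̂₁): larger n (here n = 15) → smaller SE.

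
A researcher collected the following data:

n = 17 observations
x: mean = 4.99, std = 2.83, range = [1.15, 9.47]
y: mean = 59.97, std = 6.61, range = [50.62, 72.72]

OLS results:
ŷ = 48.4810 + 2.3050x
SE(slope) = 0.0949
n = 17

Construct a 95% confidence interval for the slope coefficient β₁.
The 95% CI for β₁ is (2.1027, 2.5073)

Confidence interval for the slope:

The 95% CI for β₁ is: β̂₁ ± t*(α/2, n-2) × SE(β̂₁)

Step 1: Find critical t-value
- Confidence level = 0.95
- Degrees of freedom = n - 2 = 17 - 2 = 15
- t*(α/2, 15) = 2.1314

Step 2: Calculate margin of error
Margin = 2.1314 × 0.0949 = 0.2023

Step 3: Construct interval
CI = 2.3050 ± 0.2023
CI = (2.1027, 2.5073)

Interpretation: We are 95% confident that the true slope β₁ lies between 2.1027 and 2.5073.
The interval does not include 0, suggesting a significant linear relationship.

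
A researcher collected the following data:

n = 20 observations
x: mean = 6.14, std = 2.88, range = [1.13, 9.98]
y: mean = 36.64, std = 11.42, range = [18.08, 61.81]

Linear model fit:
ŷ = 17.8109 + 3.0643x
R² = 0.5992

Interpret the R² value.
The model explains 59.92% of the variance in y (R² = 0.5992), leaving 40.08% unexplained; the fit is moderate.

R² = 1 − SS_res/SS_tot compares the residual scatter to the total scatter of y about its mean.

Here R² = 0.5992:
- Explained: 59.92% of the variation in y
- Unexplained (residual): 100% − 59.92% = 40.08%
- Rule of thumb (below 0.3 weak; 0.3 to below 0.7 moderate; 0.7 and above strong) → moderate

Note: R² never decreases when predictors are added, so it should not be used alone to compare models of different size.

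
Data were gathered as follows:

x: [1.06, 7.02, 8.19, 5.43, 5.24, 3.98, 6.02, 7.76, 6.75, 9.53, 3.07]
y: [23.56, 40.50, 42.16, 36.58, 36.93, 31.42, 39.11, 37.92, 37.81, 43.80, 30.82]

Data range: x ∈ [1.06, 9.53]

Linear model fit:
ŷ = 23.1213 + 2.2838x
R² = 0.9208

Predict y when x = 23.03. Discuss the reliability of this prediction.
ŷ = 75.7172 (extrapolation — x = 23.03 lies outside [1.06, 9.53], so reliability is low).

Prediction calculation:
ŷ = 23.1213 + 2.2838 × 23.03
ŷ = 75.7172

Reliability:
- Data range: x ∈ [1.06, 9.53]
- Prediction point: x = 23.03 is 13.50 units above the observed range → this is EXTRAPOLATION, not interpolation

Why that matters here:
- The standard error of prediction grows with (x − x̄)², and x = 23.03 is far from x̄ = 5.82
- R² describes fit only over the sampled x values; it says nothing about behaviour beyond them

Report the number if required, but flag clearly that it is an extrapolation.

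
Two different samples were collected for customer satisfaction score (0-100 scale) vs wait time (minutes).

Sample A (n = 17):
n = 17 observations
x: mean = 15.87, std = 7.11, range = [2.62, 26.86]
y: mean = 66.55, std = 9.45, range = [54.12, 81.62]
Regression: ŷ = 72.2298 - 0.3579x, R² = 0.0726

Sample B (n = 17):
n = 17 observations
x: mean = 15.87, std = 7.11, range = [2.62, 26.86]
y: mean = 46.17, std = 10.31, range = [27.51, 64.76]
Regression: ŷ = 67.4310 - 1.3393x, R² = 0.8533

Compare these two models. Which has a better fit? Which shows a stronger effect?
Model B has the better fit (R² = 0.8533 vs 0.0726). Model B shows the stronger effect (|β₁| = 1.3393 vs 0.3579).

Model Comparison:

Fit — compare R²:
- Model A: R² = 0.0726 → 7.26% of variance in satisfaction score explained
- Model B: R² = 0.8533 → 85.33% of variance in satisfaction score explained
- 0.8533 > 0.0726 → Model B has the better fit

Which has the larger per-minute effect? (|β₁|)
- Model A: β₁ = -0.3579 → predicted satisfaction score falls 0.3579 points per additional minute of wait time
- Model B: β₁ = -1.3393 → predicted satisfaction score falls 1.3393 points per additional minute of wait time
- |-0.3579| < |-1.3393| → Model B shows the stronger marginal effect

Notes:
- R² measures how tightly points cluster around the line; β₁ measures how steep the line is — they answer different questions.
- A steeper slope doesn't make a better model if the scatter around the line is large.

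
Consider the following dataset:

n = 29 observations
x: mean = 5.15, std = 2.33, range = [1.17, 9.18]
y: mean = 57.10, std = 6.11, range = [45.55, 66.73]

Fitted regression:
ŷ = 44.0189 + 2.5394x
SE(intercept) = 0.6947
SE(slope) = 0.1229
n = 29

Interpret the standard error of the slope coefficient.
The slope 2.5394 is pinned down to within about ±0.1229 (one SE) by these data — relative uncertainty 4.8%, i.e. precise.

What SE measures:
- The standard error quantifies the sampling variability of the coefficient estimate
- It is the estimated standard deviation of β̂₁ across hypothetical repeated samples of the same size
- Smaller SE → more precise estimate

Relative precision:
- SE / |β̂₁| = 0.1229 / 2.5394 = 4.8%
- Rule of thumb (under 20%: precise; 20% to under 50%: moderately precise; 50% or more: imprecise) → precise

Link to interval estimation: a confidence interval for β₁ is β̂₁ ± t* × 0.1229, so SE sets the half-width per unit of t*.

What drives SE(β̂₁): larger n (here n = 29) → smaller SE; more residual scatter → larger SE; wider spread of x values → smaller SE.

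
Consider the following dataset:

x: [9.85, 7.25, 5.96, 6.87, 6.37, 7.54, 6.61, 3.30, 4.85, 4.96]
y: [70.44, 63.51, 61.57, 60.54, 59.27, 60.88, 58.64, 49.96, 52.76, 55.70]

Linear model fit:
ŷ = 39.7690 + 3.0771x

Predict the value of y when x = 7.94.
ŷ = 64.2012

To predict y for x = 7.94, substitute into the regression equation:

ŷ = 39.7690 + 3.0771 × 7.94
ŷ = 39.7690 + 24.4322
ŷ = 64.2012

This is the fitted mean response at that x — an individual observation would come with a wider prediction interval.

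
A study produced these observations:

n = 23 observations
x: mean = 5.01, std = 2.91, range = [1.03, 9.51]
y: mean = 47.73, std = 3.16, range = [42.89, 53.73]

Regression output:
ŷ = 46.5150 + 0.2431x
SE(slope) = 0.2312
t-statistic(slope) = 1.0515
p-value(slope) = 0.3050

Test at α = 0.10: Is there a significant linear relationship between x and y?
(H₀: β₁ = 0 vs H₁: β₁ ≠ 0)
Fail to reject H₀: p-value = 0.3050 ≥ α = 0.10. The linear relationship is not significant at the 10% level.

Hypothesis test for the slope coefficient:

H₀: β₁ = 0 (no linear relationship)
H₁: β₁ ≠ 0 (linear relationship exists)

Test statistic: t = β̂₁ / SE(β̂₁) = 0.2431 / 0.2312 = 1.0515

With df = 21, the two-sided p-value for |t| = 1.0515 is 0.3050.

Decision rule: reject H₀ if p-value < α.
p-value = 0.3050 ≥ α = 0.10 → fail to reject H₀.

There is not sufficient evidence at the 10% significance level to conclude that a linear relationship exists between x and y.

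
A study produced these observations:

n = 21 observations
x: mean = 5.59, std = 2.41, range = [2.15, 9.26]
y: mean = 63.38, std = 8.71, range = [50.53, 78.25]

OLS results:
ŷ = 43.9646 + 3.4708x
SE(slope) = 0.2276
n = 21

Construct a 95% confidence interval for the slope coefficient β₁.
The 95% CI for β₁ is (2.9944, 3.9472)

Confidence interval for the slope:

The 95% CI for β₁ is: β̂₁ ± t*(α/2, n-2) × SE(β̂₁)

Step 1: Find critical t-value
- Confidence level = 0.95
- Degrees of freedom = n - 2 = 21 - 2 = 19
- t*(α/2, 19) = 2.0930

Step 2: Calculate margin of error
Margin = 2.0930 × 0.2276 = 0.4764

Step 3: Construct interval
CI = 3.4708 ± 0.4764
CI = (2.9944, 3.9472)

Interpretation: We are 95% confident that the true slope β₁ lies between 2.9944 and 3.9472.
The interval does not include 0, suggesting a significant linear relationship.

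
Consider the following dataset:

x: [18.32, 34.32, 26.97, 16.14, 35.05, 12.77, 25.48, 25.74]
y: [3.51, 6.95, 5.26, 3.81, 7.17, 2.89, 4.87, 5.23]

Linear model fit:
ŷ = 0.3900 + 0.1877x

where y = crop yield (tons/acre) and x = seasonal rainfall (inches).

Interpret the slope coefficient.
For each additional inch of rainfall, predicted crop yield increases by approximately 0.1877 tons/acre.

The slope β₁ = 0.1877 gives the rate at which the fitted crop yield changes with rainfall.

Interpretation:
- Rainfall up by 1 inch → predicted crop yield increases by 0.1877 tons/acre
- The effect is assumed constant over the observed range of x (linearity)
- The sign (+) gives the direction; the magnitude 0.1877 gives the size of the effect per inch

The intercept β₀ = 0.3900 is the predicted crop yield when rainfall = 0; since the smallest observed x is 12.77, this is an extrapolation and mainly anchors the line.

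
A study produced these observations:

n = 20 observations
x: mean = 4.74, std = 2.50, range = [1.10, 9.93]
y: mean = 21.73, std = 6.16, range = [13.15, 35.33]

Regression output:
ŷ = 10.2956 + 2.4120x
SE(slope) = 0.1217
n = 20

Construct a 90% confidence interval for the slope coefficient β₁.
The 90% CI for β₁ is (2.2010, 2.6230)

Confidence interval for the slope:

The 90% CI for β₁ is: β̂₁ ± t*(α/2, n-2) × SE(β̂₁)

Step 1: Find critical t-value
- Confidence level = 0.9
- Degrees of freedom = n - 2 = 20 - 2 = 18
- t*(α/2, 18) = 1.7341

Step 2: Calculate margin of error
Margin = 1.7341 × 0.1217 = 0.2110

Step 3: Construct interval
CI = 2.4120 ± 0.2110
CI = (2.2010, 2.6230)

Interpretation: intervals built this way capture the true β₁ in 90% of repeated samples; here the plausible range for the per-unit effect of x on y is 2.2010 to 2.6230.
The interval does not include 0, suggesting a significant linear relationship.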